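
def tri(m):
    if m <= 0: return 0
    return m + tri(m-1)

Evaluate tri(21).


tri(21)
= 21 + 20 + 19 + 18 + 17 + 16 + 15 + 14 + 13 + 12 + 11 + 10 + 9 + 8 + 7 + 6 + 5 + 4 + 3 + 2 + 1 + tri(0)
= 21 + 20 + 19 + 18 + 17 + 16 + 15 + 14 + 13 + 12 + 11 + 10 + 9 + 8 + 7 + 6 + 5 + 4 + 3 + 2 + 1 + 0
= 231

231


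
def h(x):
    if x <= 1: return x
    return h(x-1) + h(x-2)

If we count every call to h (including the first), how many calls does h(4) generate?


Let C(n) = total calls for h(n)
C(0) = 1, C(1) = 1
C(2) = 1 + C(1) + C(0) = 1 + 1 + 1 = 3
C(3) = 1 + C(2) + C(1) = 1 + 3 + 1 = 5
C(4) = 1 + C(3) + C(2) = 1 + 5 + 3 = 9

9


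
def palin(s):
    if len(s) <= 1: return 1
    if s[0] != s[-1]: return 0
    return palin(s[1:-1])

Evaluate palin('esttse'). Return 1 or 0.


palin('esttse'): s[0]='e' == s[-1]='e' -> check palin('stts')
palin('stts'): s[0]='s' == s[-1]='s' -> check palin('tt')
palin('tt'): s[0]='t' == s[-1]='t' -> check palin('')
palin(''): len <= 1 -> return 1  (base case)
Result: 1 (palindrome)

1


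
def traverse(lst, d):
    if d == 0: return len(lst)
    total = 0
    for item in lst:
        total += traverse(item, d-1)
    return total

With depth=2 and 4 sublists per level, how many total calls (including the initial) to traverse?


At depth 0 (root): 1 call
At depth 1: each of 1 parents calls traverse on 4 children = 4 calls
At depth 2: each of 4 parents calls traverse on 4 children = 16 calls
Total: 1 + 4 + 16 = 21

21


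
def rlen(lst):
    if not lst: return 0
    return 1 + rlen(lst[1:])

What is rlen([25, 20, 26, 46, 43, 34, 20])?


rlen([25, 20, 26, 46, 43, 34, 20]) = 1 + rlen([20, 26, 46, 43, 34, 20])
rlen([20, 26, 46, 43, 34, 20]) = 1 + rlen([26, 46, 43, 34, 20])
rlen([26, 46, 43, 34, 20]) = 1 + rlen([46, 43, 34, 20])
rlen([46, 43, 34, 20]) = 1 + rlen([43, 34, 20])
rlen([43, 34, 20]) = 1 + rlen([34, 20])
rlen([34, 20]) = 1 + rlen([20])
rlen([20]) = 1 + rlen([])
rlen([]) = 0  (base case)
Unwinding: 1 + 1 + 1 + 1 + 1 + 1 + 1 + 0 = 7

7


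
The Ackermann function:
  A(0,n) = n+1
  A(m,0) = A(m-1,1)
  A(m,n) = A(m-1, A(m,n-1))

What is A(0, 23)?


A(0, 23) = 24
Result: A(0, 23) = 24

24


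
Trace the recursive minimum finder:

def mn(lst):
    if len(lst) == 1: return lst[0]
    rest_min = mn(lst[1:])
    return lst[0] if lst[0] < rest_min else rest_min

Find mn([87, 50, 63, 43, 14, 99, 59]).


mn([87, 50, 63, 43, 14, 99, 59]): compare 87 with mn([50, 63, 43, 14, 99, 59])
mn([50, 63, 43, 14, 99, 59]): compare 50 with mn([63, 43, 14, 99, 59])
mn([63, 43, 14, 99, 59]): compare 63 with mn([43, 14, 99, 59])
mn([43, 14, 99, 59]): compare 43 with mn([14, 99, 59])
mn([14, 99, 59]): compare 14 with mn([99, 59])
mn([99, 59]): compare 99 with mn([59])
mn([59]) = 59  (base case)
Compare 99 with 59 -> 59
Compare 14 with 59 -> 14
Compare 43 with 14 -> 14
Compare 63 with 14 -> 14
Compare 50 with 14 -> 14
Compare 87 with 14 -> 14

14


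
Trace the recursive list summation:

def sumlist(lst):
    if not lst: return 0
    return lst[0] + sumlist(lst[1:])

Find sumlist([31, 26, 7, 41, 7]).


sumlist([31, 26, 7, 41, 7]) = 31 + sumlist([26, 7, 41, 7])
sumlist([26, 7, 41, 7]) = 26 + sumlist([7, 41, 7])
sumlist([7, 41, 7]) = 7 + sumlist([41, 7])
sumlist([41, 7]) = 41 + sumlist([7])
sumlist([7]) = 7 + sumlist([])
sumlist([]) = 0  (base case)
Total: 31 + 26 + 7 + 41 + 7 + 0 = 112

112


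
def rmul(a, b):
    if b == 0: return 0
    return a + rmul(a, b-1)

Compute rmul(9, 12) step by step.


rmul(9, 12) = 9 + rmul(9, 11)
rmul(9, 11) = 9 + rmul(9, 10)
rmul(9, 10) = 9 + rmul(9, 9)
rmul(9, 9) = 9 + rmul(9, 8)
rmul(9, 8) = 9 + rmul(9, 7)
rmul(9, 7) = 9 + rmul(9, 6)
rmul(9, 6) = 9 + rmul(9, 5)
rmul(9, 5) = 9 + rmul(9, 4)
rmul(9, 4) = 9 + rmul(9, 3)
rmul(9, 3) = 9 + rmul(9, 2)
rmul(9, 2) = 9 + rmul(9, 1)
rmul(9, 1) = 9 + rmul(9, 0)
rmul(9, 0) = 0  (base case)
Total: 9 + 9 + 9 + 9 + 9 + 9 + 9 + 9 + 9 + 9 + 9 + 9 + 0 = 108

108


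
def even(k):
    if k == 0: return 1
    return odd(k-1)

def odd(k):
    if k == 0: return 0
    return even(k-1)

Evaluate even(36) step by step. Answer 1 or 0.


even(36) = odd(35)
odd(35) = even(34)
even(34) = odd(33)
odd(33) = even(32)
even(32) = odd(31)
odd(31) = even(30)
even(30) = odd(29)
odd(29) = even(28)
even(28) = odd(27)
odd(27) = even(26)
even(26) = odd(25)
odd(25) = even(24)
even(24) = odd(23)
odd(23) = even(22)
even(22) = odd(21)
odd(21) = even(20)
even(20) = odd(19)
odd(19) = even(18)
even(18) = odd(17)
odd(17) = even(16)
even(16) = odd(15)
odd(15) = even(14)
even(14) = odd(13)
odd(13) = even(12)
even(12) = odd(11)
odd(11) = even(10)
even(10) = odd(9)
odd(9) = even(8)
even(8) = odd(7)
odd(7) = even(6)
even(6) = odd(5)
odd(5) = even(4)
even(4) = odd(3)
odd(3) = even(2)
even(2) = odd(1)
odd(1) = even(0)
even(0) = 1  (base case)
Result: 1

1


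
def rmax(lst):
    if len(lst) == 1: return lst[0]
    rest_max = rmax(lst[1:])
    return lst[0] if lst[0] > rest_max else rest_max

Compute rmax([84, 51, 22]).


rmax([84, 51, 22]): compare 84 with rmax([51, 22])
rmax([51, 22]): compare 51 with rmax([22])
rmax([22]) = 22  (base case)
Compare 51 with 22 -> 51
Compare 84 with 51 -> 84

84


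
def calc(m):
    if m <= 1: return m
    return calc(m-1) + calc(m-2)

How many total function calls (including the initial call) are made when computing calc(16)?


Let C(n) = total calls for calc(n)
C(0) = 1, C(1) = 1
C(2) = 1 + C(1) + C(0) = 1 + 1 + 1 = 3
C(3) = 1 + C(2) + C(1) = 1 + 3 + 1 = 5
C(4) = 1 + C(3) + C(2) = 1 + 5 + 3 = 9
C(5) = 1 + C(4) + C(3) = 1 + 9 + 5 = 15
C(6) = 1 + C(5) + C(4) = 1 + 15 + 9 = 25
C(7) = 1 + C(6) + C(5) = 1 + 25 + 15 = 41
C(8) = 1 + C(7) + C(6) = 1 + 41 + 25 = 67
C(9) = 1 + C(8) + C(7) = 1 + 67 + 41 = 109
C(10) = 1 + C(9) + C(8) = 1 + 109 + 67 = 177
C(11) = 1 + C(10) + C(9) = 1 + 177 + 109 = 287
C(12) = 1 + C(11) + C(10) = 1 + 287 + 177 = 465
C(13) = 1 + C(12) + C(11) = 1 + 465 + 287 = 753
C(14) = 1 + C(13) + C(12) = 1 + 753 + 465 = 1219
C(15) = 1 + C(14) + C(13) = 1 + 1219 + 753 = 1973
C(16) = 1 + C(15) + C(14) = 1 + 1973 + 1219 = 3193

3193


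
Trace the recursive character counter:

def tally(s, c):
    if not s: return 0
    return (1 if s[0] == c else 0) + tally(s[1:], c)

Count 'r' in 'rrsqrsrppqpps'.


s[0]='r' == 'r' -> 1
s[0]='r' == 'r' -> 1
s[0]='s' != 'r' -> 0
s[0]='q' != 'r' -> 0
s[0]='r' == 'r' -> 1
s[0]='s' != 'r' -> 0
s[0]='r' == 'r' -> 1
s[0]='p' != 'r' -> 0
s[0]='p' != 'r' -> 0
s[0]='q' != 'r' -> 0
s[0]='p' != 'r' -> 0
s[0]='p' != 'r' -> 0
s[0]='s' != 'r' -> 0
Sum: 1 + 1 + 0 + 0 + 1 + 0 + 1 + 0 + 0 + 0 + 0 + 0 + 0 = 4

4


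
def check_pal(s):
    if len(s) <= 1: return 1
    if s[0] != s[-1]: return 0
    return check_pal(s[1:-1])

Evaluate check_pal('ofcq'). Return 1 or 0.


check_pal('ofcq'): s[0]='o' != s[-1]='q' -> return 0
Result: 0 (not a palindrome)

0


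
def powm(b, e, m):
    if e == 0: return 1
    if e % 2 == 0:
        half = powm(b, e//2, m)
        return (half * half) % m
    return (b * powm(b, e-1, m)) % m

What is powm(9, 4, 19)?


powm(9, 4, 19): e is even, compute powm(9, 2, 19)
  powm(9, 2, 19): e is even, compute powm(9, 1, 19)
    powm(9, 1, 19): e is odd, compute powm(9, 0, 19)
      powm(9, 0, 19) = 1
    (9 * 1) % 19 = 9
  half=9, (9*9) % 19 = 5
half=5, (5*5) % 19 = 6

6


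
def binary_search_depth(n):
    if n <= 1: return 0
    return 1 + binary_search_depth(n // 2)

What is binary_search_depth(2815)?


2815 / 2 = 1407
1407 / 2 = 703
703 / 2 = 351
351 / 2 = 175
175 / 2 = 87
87 / 2 = 43
43 / 2 = 21
21 / 2 = 10
10 / 2 = 5
5 / 2 = 2
2 / 2 = 1
Reached 1 after 11 halvings

11


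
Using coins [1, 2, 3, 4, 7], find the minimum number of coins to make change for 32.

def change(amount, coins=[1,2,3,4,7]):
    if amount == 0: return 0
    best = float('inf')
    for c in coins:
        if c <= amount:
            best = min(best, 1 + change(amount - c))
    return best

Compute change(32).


Building up with DP:
change(0) = 0
change(1) = min(1+change(0)=1+0=1) = 1
change(2) = min(1+change(1)=1+1=2, 1+change(0)=1+0=1) = 1
change(3) = min(1+change(2)=1+1=2, 1+change(1)=1+1=2, 1+change(0)=1+0=1) = 1
change(4) = min(1+change(3)=1+1=2, 1+change(2)=1+1=2, 1+change(1)=1+1=2, 1+change(0)=1+0=1) = 1
change(5) = min(1+change(4)=1+1=2, 1+change(3)=1+1=2, 1+change(2)=1+1=2, 1+change(1)=1+1=2) = 2
change(6) = min(1+change(5)=1+2=3, 1+change(4)=1+1=2, 1+change(3)=1+1=2, 1+change(2)=1+1=2) = 2
change(7) = min(1+change(6)=1+2=3, 1+change(5)=1+2=3, 1+change(4)=1+1=2, 1+change(3)=1+1=2, 1+change(0)=1+0=1) = 1
change(8) = min(1+change(7)=1+1=2, 1+change(6)=1+2=3, 1+change(5)=1+2=3, 1+change(4)=1+1=2, 1+change(1)=1+1=2) = 2
change(9) = min(1+change(8)=1+2=3, 1+change(7)=1+1=2, 1+change(6)=1+2=3, 1+change(5)=1+2=3, 1+change(2)=1+1=2) = 2
change(10) = min(1+change(9)=1+2=3, 1+change(8)=1+2=3, 1+change(7)=1+1=2, 1+change(6)=1+2=3, 1+change(3)=1+1=2) = 2
change(11) = min(1+change(10)=1+2=3, 1+change(9)=1+2=3, 1+change(8)=1+2=3, 1+change(7)=1+1=2, 1+change(4)=1+1=2) = 2
change(12) = min(1+change(11)=1+2=3, 1+change(10)=1+2=3, 1+change(9)=1+2=3, 1+change(8)=1+2=3, 1+change(5)=1+2=3) = 3
change(13) = min(1+change(12)=1+3=4, 1+change(11)=1+2=3, 1+change(10)=1+2=3, 1+change(9)=1+2=3, 1+change(6)=1+2=3) = 3
change(14) = min(1+change(13)=1+3=4, 1+change(12)=1+3=4, 1+change(11)=1+2=3, 1+change(10)=1+2=3, 1+change(7)=1+1=2) = 2
change(15) = min(1+change(14)=1+2=3, 1+change(13)=1+3=4, 1+change(12)=1+3=4, 1+change(11)=1+2=3, 1+change(8)=1+2=3) = 3
change(16) = min(1+change(15)=1+3=4, 1+change(14)=1+2=3, 1+change(13)=1+3=4, 1+change(12)=1+3=4, 1+change(9)=1+2=3) = 3
change(17) = min(1+change(16)=1+3=4, 1+change(15)=1+3=4, 1+change(14)=1+2=3, 1+change(13)=1+3=4, 1+change(10)=1+2=3) = 3
change(18) = min(1+change(17)=1+3=4, 1+change(16)=1+3=4, 1+change(15)=1+3=4, 1+change(14)=1+2=3, 1+change(11)=1+2=3) = 3
change(19) = min(1+change(18)=1+3=4, 1+change(17)=1+3=4, 1+change(16)=1+3=4, 1+change(15)=1+3=4, 1+change(12)=1+3=4) = 4
change(20) = min(1+change(19)=1+4=5, 1+change(18)=1+3=4, 1+change(17)=1+3=4, 1+change(16)=1+3=4, 1+change(13)=1+3=4) = 4
change(21) = min(1+change(20)=1+4=5, 1+change(19)=1+4=5, 1+change(18)=1+3=4, 1+change(17)=1+3=4, 1+change(14)=1+2=3) = 3
change(22) = min(1+change(21)=1+3=4, 1+change(20)=1+4=5, 1+change(19)=1+4=5, 1+change(18)=1+3=4, 1+change(15)=1+3=4) = 4
change(23) = min(1+change(22)=1+4=5, 1+change(21)=1+3=4, 1+change(20)=1+4=5, 1+change(19)=1+4=5, 1+change(16)=1+3=4) = 4
change(24) = min(1+change(23)=1+4=5, 1+change(22)=1+4=5, 1+change(21)=1+3=4, 1+change(20)=1+4=5, 1+change(17)=1+3=4) = 4
change(25) = min(1+change(24)=1+4=5, 1+change(23)=1+4=5, 1+change(22)=1+4=5, 1+change(21)=1+3=4, 1+change(18)=1+3=4) = 4
change(26) = min(1+change(25)=1+4=5, 1+change(24)=1+4=5, 1+change(23)=1+4=5, 1+change(22)=1+4=5, 1+change(19)=1+4=5) = 5
change(27) = min(1+change(26)=1+5=6, 1+change(25)=1+4=5, 1+change(24)=1+4=5, 1+change(23)=1+4=5, 1+change(20)=1+4=5) = 5
change(28) = min(1+change(27)=1+5=6, 1+change(26)=1+5=6, 1+change(25)=1+4=5, 1+change(24)=1+4=5, 1+change(21)=1+3=4) = 4
change(29) = min(1+change(28)=1+4=5, 1+change(27)=1+5=6, 1+change(26)=1+5=6, 1+change(25)=1+4=5, 1+change(22)=1+4=5) = 5
change(30) = min(1+change(29)=1+5=6, 1+change(28)=1+4=5, 1+change(27)=1+5=6, 1+change(26)=1+5=6, 1+change(23)=1+4=5) = 5
change(31) = min(1+change(30)=1+5=6, 1+change(29)=1+5=6, 1+change(28)=1+4=5, 1+change(27)=1+5=6, 1+change(24)=1+4=5) = 5
change(32) = min(1+change(31)=1+5=6, 1+change(30)=1+5=6, 1+change(29)=1+5=6, 1+change(28)=1+4=5, 1+change(25)=1+4=5) = 5

5


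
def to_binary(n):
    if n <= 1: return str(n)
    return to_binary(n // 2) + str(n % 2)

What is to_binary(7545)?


to_binary(7545) = to_binary(3772) + '1'
to_binary(3772) = to_binary(1886) + '0'
to_binary(1886) = to_binary(943) + '0'
to_binary(943) = to_binary(471) + '1'
to_binary(471) = to_binary(235) + '1'
to_binary(235) = to_binary(117) + '1'
to_binary(117) = to_binary(58) + '1'
to_binary(58) = to_binary(29) + '0'
to_binary(29) = to_binary(14) + '1'
to_binary(14) = to_binary(7) + '0'
to_binary(7) = to_binary(3) + '1'
to_binary(3) = to_binary(1) + '1'
to_binary(1) = '1'  (base case)
Concatenating: '1' + '1' + '1' + '0' + '1' + '0' + '1' + '1' + '1' + '1' + '0' + '0' + '1' = '1110101111001'

1110101111001


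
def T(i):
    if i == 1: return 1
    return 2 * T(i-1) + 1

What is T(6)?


T(6) = 2 * T(5) + 1
T(5) = 2 * T(4) + 1
T(4) = 2 * T(3) + 1
T(3) = 2 * T(2) + 1
T(2) = 2 * T(1) + 1
T(1) = 1  (base case)
T(2) = 2 * 1 + 1 = 3
T(3) = 2 * 3 + 1 = 7
T(4) = 2 * 7 + 1 = 15
T(5) = 2 * 15 + 1 = 31
T(6) = 2 * 31 + 1 = 63

63


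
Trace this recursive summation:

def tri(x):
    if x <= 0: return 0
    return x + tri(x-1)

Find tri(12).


tri(12)
= 12 + 11 + 10 + 9 + 8 + 7 + 6 + 5 + 4 + 3 + 2 + 1 + tri(0)
= 12 + 11 + 10 + 9 + 8 + 7 + 6 + 5 + 4 + 3 + 2 + 1 + 0
= 78

78


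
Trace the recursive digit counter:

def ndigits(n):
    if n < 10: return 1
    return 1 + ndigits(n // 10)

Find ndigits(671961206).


ndigits(671961206) = 1 + ndigits(67196120)
ndigits(67196120) = 1 + ndigits(6719612)
ndigits(6719612) = 1 + ndigits(671961)
ndigits(671961) = 1 + ndigits(67196)
ndigits(67196) = 1 + ndigits(6719)
ndigits(6719) = 1 + ndigits(671)
ndigits(671) = 1 + ndigits(67)
ndigits(67) = 1 + ndigits(6)
ndigits(6) = 1  (base case: 6 < 10)
Unwinding: 1 + 1 + 1 + 1 + 1 + 1 + 1 + 1 + 1 = 9

9


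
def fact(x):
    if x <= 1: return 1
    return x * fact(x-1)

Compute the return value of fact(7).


fact(7)
= 7 * fact(6)
= 7 * 6 * fact(5)
= 7 * 6 * 5 * fact(4)
= 7 * 6 * 5 * 4 * fact(3)
= 7 * 6 * 5 * 4 * 3 * fact(2)
= 7 * 6 * 5 * 4 * 3 * 2 * fact(1)
= 7 * 6 * 5 * 4 * 3 * 2 * 1
= 5040

5040


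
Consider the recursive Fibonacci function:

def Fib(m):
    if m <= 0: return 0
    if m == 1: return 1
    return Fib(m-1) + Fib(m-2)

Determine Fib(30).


Computing Fib(30) bottom-up:
Fib(0) = 0
Fib(1) = 1
Fib(2) = Fib(1) + Fib(0) = 1 + 0 = 1
Fib(3) = Fib(2) + Fib(1) = 1 + 1 = 2
Fib(4) = Fib(3) + Fib(2) = 2 + 1 = 3
Fib(5) = Fib(4) + Fib(3) = 3 + 2 = 5
Fib(6) = Fib(5) + Fib(4) = 5 + 3 = 8
Fib(7) = Fib(6) + Fib(5) = 8 + 5 = 13
Fib(8) = Fib(7) + Fib(6) = 13 + 8 = 21
Fib(9) = Fib(8) + Fib(7) = 21 + 13 = 34
Fib(10) = Fib(9) + Fib(8) = 34 + 21 = 55
Fib(11) = Fib(10) + Fib(9) = 55 + 34 = 89
Fib(12) = Fib(11) + Fib(10) = 89 + 55 = 144
Fib(13) = Fib(12) + Fib(11) = 144 + 89 = 233
Fib(14) = Fib(13) + Fib(12) = 233 + 144 = 377
Fib(15) = Fib(14) + Fib(13) = 377 + 233 = 610
Fib(16) = Fib(15) + Fib(14) = 610 + 377 = 987
Fib(17) = Fib(16) + Fib(15) = 987 + 610 = 1597
Fib(18) = Fib(17) + Fib(16) = 1597 + 987 = 2584
Fib(19) = Fib(18) + Fib(17) = 2584 + 1597 = 4181
Fib(20) = Fib(19) + Fib(18) = 4181 + 2584 = 6765
Fib(21) = Fib(20) + Fib(19) = 6765 + 4181 = 10946
Fib(22) = Fib(21) + Fib(20) = 10946 + 6765 = 17711
Fib(23) = Fib(22) + Fib(21) = 17711 + 10946 = 28657
Fib(24) = Fib(23) + Fib(22) = 28657 + 17711 = 46368
Fib(25) = Fib(24) + Fib(23) = 46368 + 28657 = 75025
Fib(26) = Fib(25) + Fib(24) = 75025 + 46368 = 121393
Fib(27) = Fib(26) + Fib(25) = 121393 + 75025 = 196418
Fib(28) = Fib(27) + Fib(26) = 196418 + 121393 = 317811
Fib(29) = Fib(28) + Fib(27) = 317811 + 196418 = 514229
Fib(30) = Fib(29) + Fib(28) = 514229 + 317811 = 832040

832040


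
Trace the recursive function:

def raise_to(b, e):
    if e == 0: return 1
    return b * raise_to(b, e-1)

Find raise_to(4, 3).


raise_to(4, 3)
= 4 * raise_to(4, 2)
= 4 * 4 * raise_to(4, 1)
= 4 * 4 * 4 * raise_to(4, 0)
= 4 * 4 * 4 * 1
= 64

64


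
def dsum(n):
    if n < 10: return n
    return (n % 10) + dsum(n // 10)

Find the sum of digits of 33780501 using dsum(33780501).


dsum(33780501) = 1 + dsum(3378050)
dsum(3378050) = 0 + dsum(337805)
dsum(337805) = 5 + dsum(33780)
dsum(33780) = 0 + dsum(3378)
dsum(3378) = 8 + dsum(337)
dsum(337) = 7 + dsum(33)
dsum(33) = 3 + dsum(3)
dsum(3) = 3  (base case)
Total: 1 + 0 + 5 + 0 + 8 + 7 + 3 + 3 = 27

27


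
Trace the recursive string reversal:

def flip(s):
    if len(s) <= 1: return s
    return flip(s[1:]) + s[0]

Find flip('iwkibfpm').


flip('iwkibfpm') = flip('wkibfpm') + 'i'
flip('wkibfpm') = flip('kibfpm') + 'w'
flip('kibfpm') = flip('ibfpm') + 'k'
flip('ibfpm') = flip('bfpm') + 'i'
flip('bfpm') = flip('fpm') + 'b'
flip('fpm') = flip('pm') + 'f'
flip('pm') = flip('m') + 'p'
flip('m') = 'm'  (base case)
Concatenating: 'm' + 'p' + 'f' + 'b' + 'i' + 'k' + 'w' + 'i' = 'mpfbikwi'

mpfbikwi


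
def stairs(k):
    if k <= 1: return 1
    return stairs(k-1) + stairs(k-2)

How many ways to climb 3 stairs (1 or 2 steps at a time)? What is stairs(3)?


Building up from base cases:
stairs(0) = 1
stairs(1) = 1
stairs(2) = stairs(1) + stairs(0) = 1 + 1 = 2
stairs(3) = stairs(2) + stairs(1) = 2 + 1 = 3

3


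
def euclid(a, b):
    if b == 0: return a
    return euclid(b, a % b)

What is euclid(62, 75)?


euclid(62, 75) = euclid(75, 62)
euclid(75, 62) = euclid(62, 13)
euclid(62, 13) = euclid(13, 10)
euclid(13, 10) = euclid(10, 3)
euclid(10, 3) = euclid(3, 1)
euclid(3, 1) = euclid(1, 0)
euclid(1, 0) = 1  (base case)

1


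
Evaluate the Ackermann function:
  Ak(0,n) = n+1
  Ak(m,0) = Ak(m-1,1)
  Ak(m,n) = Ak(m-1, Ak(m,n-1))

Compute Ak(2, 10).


Ak(2, 10) = Ak(1, Ak(2, 9))
  Ak(2, 9) = Ak(1, Ak(2, 8))
    Ak(2, 8) = Ak(1, Ak(2, 7))
      Ak(2, 7) = Ak(1, Ak(2, 6))
        Ak(2, 6) = Ak(1, Ak(2, 5))
          Ak(2, 5) = Ak(1, Ak(2, 4))
          Ak(2, 4) = Ak(1, Ak(2, 3))
          Ak(2, 3) = Ak(1, Ak(2, 2))
          Ak(2, 2) = Ak(1, Ak(2, 1))
          Ak(2, 1) = Ak(1, Ak(2, 0))
          Ak(2, 0) = Ak(1, 1)
          Ak(1, 1) = Ak(0, Ak(1, 0))
          Ak(1, 0) = Ak(0, 1)
          Ak(0, 1) = 2
            = Ak(0, 2)
          Ak(0, 2) = 3
            = Ak(1, 3)
          Ak(1, 3) = Ak(0, Ak(1, 2))
          Ak(1, 2) = Ak(0, Ak(1, 1))
          Ak(1, 1) = Ak(0, Ak(1, 0))
          Ak(1, 0) = Ak(0, 1)
          Ak(0, 1) = 2
            = Ak(0, 2)
          Ak(0, 2) = 3
            = Ak(0, 3)
... (trace truncated)
Result: Ak(2, 10) = 23

23


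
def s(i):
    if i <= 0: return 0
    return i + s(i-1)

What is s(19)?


s(19)
= 19 + 18 + 17 + 16 + 15 + 14 + 13 + 12 + 11 + 10 + 9 + 8 + 7 + 6 + 5 + 4 + 3 + 2 + 1 + s(0)
= 19 + 18 + 17 + 16 + 15 + 14 + 13 + 12 + 11 + 10 + 9 + 8 + 7 + 6 + 5 + 4 + 3 + 2 + 1 + 0
= 190

190


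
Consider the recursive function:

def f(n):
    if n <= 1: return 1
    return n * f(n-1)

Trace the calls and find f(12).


f(12)
= 12 * f(11)
= 12 * 11 * f(10)
= 12 * 11 * 10 * f(9)
= 12 * 11 * 10 * 9 * f(8)
= 12 * 11 * 10 * 9 * 8 * f(7)
= 12 * 11 * 10 * 9 * 8 * 7 * f(6)
= 12 * 11 * 10 * 9 * 8 * 7 * 6 * f(5)
= 12 * 11 * 10 * 9 * 8 * 7 * 6 * 5 * f(4)
= 12 * 11 * 10 * 9 * 8 * 7 * 6 * 5 * 4 * f(3)
= 12 * 11 * 10 * 9 * 8 * 7 * 6 * 5 * 4 * 3 * f(2)
= 12 * 11 * 10 * 9 * 8 * 7 * 6 * 5 * 4 * 3 * 2 * f(1)
= 12 * 11 * 10 * 9 * 8 * 7 * 6 * 5 * 4 * 3 * 2 * 1
= 479001600

479001600


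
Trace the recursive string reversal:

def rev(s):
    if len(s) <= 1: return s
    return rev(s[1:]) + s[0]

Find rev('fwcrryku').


rev('fwcrryku') = rev('wcrryku') + 'f'
rev('wcrryku') = rev('crryku') + 'w'
rev('crryku') = rev('rryku') + 'c'
rev('rryku') = rev('ryku') + 'r'
rev('ryku') = rev('yku') + 'r'
rev('yku') = rev('ku') + 'y'
rev('ku') = rev('u') + 'k'
rev('u') = 'u'  (base case)
Concatenating: 'u' + 'k' + 'y' + 'r' + 'r' + 'c' + 'w' + 'f' = 'ukyrrcwf'

ukyrrcwf


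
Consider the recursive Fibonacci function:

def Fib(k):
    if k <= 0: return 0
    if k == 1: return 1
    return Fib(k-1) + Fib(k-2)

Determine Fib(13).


Computing Fib(13) bottom-up:
Fib(0) = 0
Fib(1) = 1
Fib(2) = Fib(1) + Fib(0) = 1 + 0 = 1
Fib(3) = Fib(2) + Fib(1) = 1 + 1 = 2
Fib(4) = Fib(3) + Fib(2) = 2 + 1 = 3
Fib(5) = Fib(4) + Fib(3) = 3 + 2 = 5
Fib(6) = Fib(5) + Fib(4) = 5 + 3 = 8
Fib(7) = Fib(6) + Fib(5) = 8 + 5 = 13
Fib(8) = Fib(7) + Fib(6) = 13 + 8 = 21
Fib(9) = Fib(8) + Fib(7) = 21 + 13 = 34
Fib(10) = Fib(9) + Fib(8) = 34 + 21 = 55
Fib(11) = Fib(10) + Fib(9) = 55 + 34 = 89
Fib(12) = Fib(11) + Fib(10) = 89 + 55 = 144
Fib(13) = Fib(12) + Fib(11) = 144 + 89 = 233

233


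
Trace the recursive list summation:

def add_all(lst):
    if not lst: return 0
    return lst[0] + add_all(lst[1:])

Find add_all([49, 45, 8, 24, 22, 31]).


add_all([49, 45, 8, 24, 22, 31]) = 49 + add_all([45, 8, 24, 22, 31])
add_all([45, 8, 24, 22, 31]) = 45 + add_all([8, 24, 22, 31])
add_all([8, 24, 22, 31]) = 8 + add_all([24, 22, 31])
add_all([24, 22, 31]) = 24 + add_all([22, 31])
add_all([22, 31]) = 22 + add_all([31])
add_all([31]) = 31 + add_all([])
add_all([]) = 0  (base case)
Total: 49 + 45 + 8 + 24 + 22 + 31 + 0 = 179

179


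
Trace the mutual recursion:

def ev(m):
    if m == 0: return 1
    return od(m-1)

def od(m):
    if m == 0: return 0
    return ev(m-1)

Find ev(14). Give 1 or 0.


ev(14) = od(13)
od(13) = ev(12)
ev(12) = od(11)
od(11) = ev(10)
ev(10) = od(9)
od(9) = ev(8)
ev(8) = od(7)
od(7) = ev(6)
ev(6) = od(5)
od(5) = ev(4)
ev(4) = od(3)
od(3) = ev(2)
ev(2) = od(1)
od(1) = ev(0)
ev(0) = 1  (base case)
Result: 1

1


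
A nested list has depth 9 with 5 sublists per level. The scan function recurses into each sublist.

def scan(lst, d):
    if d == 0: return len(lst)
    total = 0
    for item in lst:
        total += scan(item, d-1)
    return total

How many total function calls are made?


At depth 0 (root): 1 call
At depth 1: each of 1 parents calls scan on 5 children = 5 calls
At depth 2: each of 5 parents calls scan on 5 children = 25 calls
At depth 3: each of 25 parents calls scan on 5 children = 125 calls
At depth 4: each of 125 parents calls scan on 5 children = 625 calls
At depth 5: each of 625 parents calls scan on 5 children = 3125 calls
At depth 6: each of 3125 parents calls scan on 5 children = 15625 calls
At depth 7: each of 15625 parents calls scan on 5 children = 78125 calls
At depth 8: each of 78125 parents calls scan on 5 children = 390625 calls
At depth 9: each of 390625 parents calls scan on 5 children = 1953125 calls
Total: 1 + 5 + 25 + 125 + 625 + 3125 + 15625 + 78125 + 390625 + 1953125 = 2441406

2441406


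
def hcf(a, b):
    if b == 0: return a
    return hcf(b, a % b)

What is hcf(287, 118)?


hcf(287, 118) = hcf(118, 51)
hcf(118, 51) = hcf(51, 16)
hcf(51, 16) = hcf(16, 3)
hcf(16, 3) = hcf(3, 1)
hcf(3, 1) = hcf(1, 0)
hcf(1, 0) = 1  (base case)

1


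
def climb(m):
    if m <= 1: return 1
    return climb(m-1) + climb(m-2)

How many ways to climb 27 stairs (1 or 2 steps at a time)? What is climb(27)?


Building up from base cases:
climb(0) = 1
climb(1) = 1
climb(2) = climb(1) + climb(0) = 1 + 1 = 2
climb(3) = climb(2) + climb(1) = 2 + 1 = 3
climb(4) = climb(3) + climb(2) = 3 + 2 = 5
climb(5) = climb(4) + climb(3) = 5 + 3 = 8
climb(6) = climb(5) + climb(4) = 8 + 5 = 13
climb(7) = climb(6) + climb(5) = 13 + 8 = 21
climb(8) = climb(7) + climb(6) = 21 + 13 = 34
climb(9) = climb(8) + climb(7) = 34 + 21 = 55
climb(10) = climb(9) + climb(8) = 55 + 34 = 89
climb(11) = climb(10) + climb(9) = 89 + 55 = 144
climb(12) = climb(11) + climb(10) = 144 + 89 = 233
climb(13) = climb(12) + climb(11) = 233 + 144 = 377
climb(14) = climb(13) + climb(12) = 377 + 233 = 610
climb(15) = climb(14) + climb(13) = 610 + 377 = 987
climb(16) = climb(15) + climb(14) = 987 + 610 = 1597
climb(17) = climb(16) + climb(15) = 1597 + 987 = 2584
climb(18) = climb(17) + climb(16) = 2584 + 1597 = 4181
climb(19) = climb(18) + climb(17) = 4181 + 2584 = 6765
climb(20) = climb(19) + climb(18) = 6765 + 4181 = 10946
climb(21) = climb(20) + climb(19) = 10946 + 6765 = 17711
climb(22) = climb(21) + climb(20) = 17711 + 10946 = 28657
climb(23) = climb(22) + climb(21) = 28657 + 17711 = 46368
climb(24) = climb(23) + climb(22) = 46368 + 28657 = 75025
climb(25) = climb(24) + climb(23) = 75025 + 46368 = 121393
climb(26) = climb(25) + climb(24) = 121393 + 75025 = 196418
climb(27) = climb(26) + climb(25) = 196418 + 121393 = 317811

317811


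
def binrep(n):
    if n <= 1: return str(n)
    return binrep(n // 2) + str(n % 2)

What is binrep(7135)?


binrep(7135) = binrep(3567) + '1'
binrep(3567) = binrep(1783) + '1'
binrep(1783) = binrep(891) + '1'
binrep(891) = binrep(445) + '1'
binrep(445) = binrep(222) + '1'
binrep(222) = binrep(111) + '0'
binrep(111) = binrep(55) + '1'
binrep(55) = binrep(27) + '1'
binrep(27) = binrep(13) + '1'
binrep(13) = binrep(6) + '1'
binrep(6) = binrep(3) + '0'
binrep(3) = binrep(1) + '1'
binrep(1) = '1'  (base case)
Concatenating: '1' + '1' + '0' + '1' + '1' + '1' + '1' + '0' + '1' + '1' + '1' + '1' + '1' = '1101111011111'

1101111011111


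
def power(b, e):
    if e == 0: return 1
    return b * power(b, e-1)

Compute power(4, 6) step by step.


power(4, 6)
= 4 * power(4, 5)
= 4 * 4 * power(4, 4)
= 4 * 4 * 4 * power(4, 3)
= 4 * 4 * 4 * 4 * power(4, 2)
= 4 * 4 * 4 * 4 * 4 * power(4, 1)
= 4 * 4 * 4 * 4 * 4 * 4 * power(4, 0)
= 4 * 4 * 4 * 4 * 4 * 4 * 1
= 4096

4096


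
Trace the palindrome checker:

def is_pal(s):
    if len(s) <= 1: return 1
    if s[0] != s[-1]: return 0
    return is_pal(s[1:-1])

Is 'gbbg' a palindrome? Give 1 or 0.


is_pal('gbbg'): s[0]='g' == s[-1]='g' -> check is_pal('bb')
is_pal('bb'): s[0]='b' == s[-1]='b' -> check is_pal('')
is_pal(''): len <= 1 -> return 1  (base case)
Result: 1 (palindrome)

1


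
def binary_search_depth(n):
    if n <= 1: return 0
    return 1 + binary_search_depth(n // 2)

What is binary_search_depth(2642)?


2642 / 2 = 1321
1321 / 2 = 660
660 / 2 = 330
330 / 2 = 165
165 / 2 = 82
82 / 2 = 41
41 / 2 = 20
20 / 2 = 10
10 / 2 = 5
5 / 2 = 2
2 / 2 = 1
Reached 1 after 11 halvings

11


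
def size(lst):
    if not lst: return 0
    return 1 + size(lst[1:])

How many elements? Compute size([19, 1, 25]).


size([19, 1, 25]) = 1 + size([1, 25])
size([1, 25]) = 1 + size([25])
size([25]) = 1 + size([])
size([]) = 0  (base case)
Unwinding: 1 + 1 + 1 + 0 = 3

3


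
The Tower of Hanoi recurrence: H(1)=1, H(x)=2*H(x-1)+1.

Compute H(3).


H(3) = 2 * H(2) + 1
H(2) = 2 * H(1) + 1
H(1) = 1  (base case)
H(2) = 2 * 1 + 1 = 3
H(3) = 2 * 3 + 1 = 7

7


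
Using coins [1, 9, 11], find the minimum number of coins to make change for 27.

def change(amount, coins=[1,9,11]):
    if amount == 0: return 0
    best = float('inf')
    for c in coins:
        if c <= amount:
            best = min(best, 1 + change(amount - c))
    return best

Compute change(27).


Building up with DP:
change(0) = 0
change(1) = min(1+change(0)=1+0=1) = 1
change(2) = min(1+change(1)=1+1=2) = 2
change(3) = min(1+change(2)=1+2=3) = 3
change(4) = min(1+change(3)=1+3=4) = 4
change(5) = min(1+change(4)=1+4=5) = 5
change(6) = min(1+change(5)=1+5=6) = 6
change(7) = min(1+change(6)=1+6=7) = 7
change(8) = min(1+change(7)=1+7=8) = 8
change(9) = min(1+change(8)=1+8=9, 1+change(0)=1+0=1) = 1
change(10) = min(1+change(9)=1+1=2, 1+change(1)=1+1=2) = 2
change(11) = min(1+change(10)=1+2=3, 1+change(2)=1+2=3, 1+change(0)=1+0=1) = 1
change(12) = min(1+change(11)=1+1=2, 1+change(3)=1+3=4, 1+change(1)=1+1=2) = 2
change(13) = min(1+change(12)=1+2=3, 1+change(4)=1+4=5, 1+change(2)=1+2=3) = 3
change(14) = min(1+change(13)=1+3=4, 1+change(5)=1+5=6, 1+change(3)=1+3=4) = 4
change(15) = min(1+change(14)=1+4=5, 1+change(6)=1+6=7, 1+change(4)=1+4=5) = 5
change(16) = min(1+change(15)=1+5=6, 1+change(7)=1+7=8, 1+change(5)=1+5=6) = 6
change(17) = min(1+change(16)=1+6=7, 1+change(8)=1+8=9, 1+change(6)=1+6=7) = 7
change(18) = min(1+change(17)=1+7=8, 1+change(9)=1+1=2, 1+change(7)=1+7=8) = 2
change(19) = min(1+change(18)=1+2=3, 1+change(10)=1+2=3, 1+change(8)=1+8=9) = 3
change(20) = min(1+change(19)=1+3=4, 1+change(11)=1+1=2, 1+change(9)=1+1=2) = 2
change(21) = min(1+change(20)=1+2=3, 1+change(12)=1+2=3, 1+change(10)=1+2=3) = 3
change(22) = min(1+change(21)=1+3=4, 1+change(13)=1+3=4, 1+change(11)=1+1=2) = 2
change(23) = min(1+change(22)=1+2=3, 1+change(14)=1+4=5, 1+change(12)=1+2=3) = 3
change(24) = min(1+change(23)=1+3=4, 1+change(15)=1+5=6, 1+change(13)=1+3=4) = 4
change(25) = min(1+change(24)=1+4=5, 1+change(16)=1+6=7, 1+change(14)=1+4=5) = 5
change(26) = min(1+change(25)=1+5=6, 1+change(17)=1+7=8, 1+change(15)=1+5=6) = 6
change(27) = min(1+change(26)=1+6=7, 1+change(18)=1+2=3, 1+change(16)=1+6=7) = 3

3


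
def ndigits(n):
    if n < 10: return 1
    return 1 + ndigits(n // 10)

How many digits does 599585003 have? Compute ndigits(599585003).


ndigits(599585003) = 1 + ndigits(59958500)
ndigits(59958500) = 1 + ndigits(5995850)
ndigits(5995850) = 1 + ndigits(599585)
ndigits(599585) = 1 + ndigits(59958)
ndigits(59958) = 1 + ndigits(5995)
ndigits(5995) = 1 + ndigits(599)
ndigits(599) = 1 + ndigits(59)
ndigits(59) = 1 + ndigits(5)
ndigits(5) = 1  (base case: 5 < 10)
Unwinding: 1 + 1 + 1 + 1 + 1 + 1 + 1 + 1 + 1 = 9

9


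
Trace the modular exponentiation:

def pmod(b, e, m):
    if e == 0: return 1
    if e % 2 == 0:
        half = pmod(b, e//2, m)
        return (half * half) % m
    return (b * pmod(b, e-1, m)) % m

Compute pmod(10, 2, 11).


pmod(10, 2, 11): e is even, compute pmod(10, 1, 11)
  pmod(10, 1, 11): e is odd, compute pmod(10, 0, 11)
    pmod(10, 0, 11) = 1
  (10 * 1) % 11 = 10
half=10, (10*10) % 11 = 1

1


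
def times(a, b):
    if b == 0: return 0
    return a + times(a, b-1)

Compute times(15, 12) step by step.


times(15, 12) = 15 + times(15, 11)
times(15, 11) = 15 + times(15, 10)
times(15, 10) = 15 + times(15, 9)
times(15, 9) = 15 + times(15, 8)
times(15, 8) = 15 + times(15, 7)
times(15, 7) = 15 + times(15, 6)
times(15, 6) = 15 + times(15, 5)
times(15, 5) = 15 + times(15, 4)
times(15, 4) = 15 + times(15, 3)
times(15, 3) = 15 + times(15, 2)
times(15, 2) = 15 + times(15, 1)
times(15, 1) = 15 + times(15, 0)
times(15, 0) = 0  (base case)
Total: 15 + 15 + 15 + 15 + 15 + 15 + 15 + 15 + 15 + 15 + 15 + 15 + 0 = 180

180


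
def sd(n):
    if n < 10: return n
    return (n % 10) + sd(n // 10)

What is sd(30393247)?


sd(30393247) = 7 + sd(3039324)
sd(3039324) = 4 + sd(303932)
sd(303932) = 2 + sd(30393)
sd(30393) = 3 + sd(3039)
sd(3039) = 9 + sd(303)
sd(303) = 3 + sd(30)
sd(30) = 0 + sd(3)
sd(3) = 3  (base case)
Total: 7 + 4 + 2 + 3 + 9 + 3 + 0 + 3 = 31

31


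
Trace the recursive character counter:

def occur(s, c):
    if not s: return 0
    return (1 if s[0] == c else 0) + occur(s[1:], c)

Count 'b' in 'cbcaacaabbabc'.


s[0]='c' != 'b' -> 0
s[0]='b' == 'b' -> 1
s[0]='c' != 'b' -> 0
s[0]='a' != 'b' -> 0
s[0]='a' != 'b' -> 0
s[0]='c' != 'b' -> 0
s[0]='a' != 'b' -> 0
s[0]='a' != 'b' -> 0
s[0]='b' == 'b' -> 1
s[0]='b' == 'b' -> 1
s[0]='a' != 'b' -> 0
s[0]='b' == 'b' -> 1
s[0]='c' != 'b' -> 0
Sum: 0 + 1 + 0 + 0 + 0 + 0 + 0 + 0 + 1 + 1 + 0 + 1 + 0 = 4

4


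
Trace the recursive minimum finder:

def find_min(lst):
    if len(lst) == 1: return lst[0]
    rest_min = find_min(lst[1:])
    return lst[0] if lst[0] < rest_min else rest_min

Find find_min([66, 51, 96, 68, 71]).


find_min([66, 51, 96, 68, 71]): compare 66 with find_min([51, 96, 68, 71])
find_min([51, 96, 68, 71]): compare 51 with find_min([96, 68, 71])
find_min([96, 68, 71]): compare 96 with find_min([68, 71])
find_min([68, 71]): compare 68 with find_min([71])
find_min([71]) = 71  (base case)
Compare 68 with 71 -> 68
Compare 96 with 68 -> 68
Compare 51 with 68 -> 51
Compare 66 with 51 -> 51

51


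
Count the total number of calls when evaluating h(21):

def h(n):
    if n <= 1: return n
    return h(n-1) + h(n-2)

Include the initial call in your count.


Let C(n) = total calls for h(n)
C(0) = 1, C(1) = 1
C(2) = 1 + C(1) + C(0) = 1 + 1 + 1 = 3
C(3) = 1 + C(2) + C(1) = 1 + 3 + 1 = 5
C(4) = 1 + C(3) + C(2) = 1 + 5 + 3 = 9
C(5) = 1 + C(4) + C(3) = 1 + 9 + 5 = 15
C(6) = 1 + C(5) + C(4) = 1 + 15 + 9 = 25
C(7) = 1 + C(6) + C(5) = 1 + 25 + 15 = 41
C(8) = 1 + C(7) + C(6) = 1 + 41 + 25 = 67
C(9) = 1 + C(8) + C(7) = 1 + 67 + 41 = 109
C(10) = 1 + C(9) + C(8) = 1 + 109 + 67 = 177
C(11) = 1 + C(10) + C(9) = 1 + 177 + 109 = 287
C(12) = 1 + C(11) + C(10) = 1 + 287 + 177 = 465
C(13) = 1 + C(12) + C(11) = 1 + 465 + 287 = 753
C(14) = 1 + C(13) + C(12) = 1 + 753 + 465 = 1219
C(15) = 1 + C(14) + C(13) = 1 + 1219 + 753 = 1973
C(16) = 1 + C(15) + C(14) = 1 + 1973 + 1219 = 3193
C(17) = 1 + C(16) + C(15) = 1 + 3193 + 1973 = 5167
C(18) = 1 + C(17) + C(16) = 1 + 5167 + 3193 = 8361
C(19) = 1 + C(18) + C(17) = 1 + 8361 + 5167 = 13529
C(20) = 1 + C(19) + C(18) = 1 + 13529 + 8361 = 21891
C(21) = 1 + C(20) + C(19) = 1 + 21891 + 13529 = 35421

35421


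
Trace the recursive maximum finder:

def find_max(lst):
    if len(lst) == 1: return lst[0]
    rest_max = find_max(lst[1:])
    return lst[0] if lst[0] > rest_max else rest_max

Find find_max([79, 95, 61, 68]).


find_max([79, 95, 61, 68]): compare 79 with find_max([95, 61, 68])
find_max([95, 61, 68]): compare 95 with find_max([61, 68])
find_max([61, 68]): compare 61 with find_max([68])
find_max([68]) = 68  (base case)
Compare 61 with 68 -> 68
Compare 95 with 68 -> 95
Compare 79 with 95 -> 95

95


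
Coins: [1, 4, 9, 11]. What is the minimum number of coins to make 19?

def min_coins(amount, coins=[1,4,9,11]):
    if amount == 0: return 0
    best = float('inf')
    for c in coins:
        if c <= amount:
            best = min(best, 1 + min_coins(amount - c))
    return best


Building up with DP:
min_coins(0) = 0
min_coins(1) = min(1+min_coins(0)=1+0=1) = 1
min_coins(2) = min(1+min_coins(1)=1+1=2) = 2
min_coins(3) = min(1+min_coins(2)=1+2=3) = 3
min_coins(4) = min(1+min_coins(3)=1+3=4, 1+min_coins(0)=1+0=1) = 1
min_coins(5) = min(1+min_coins(4)=1+1=2, 1+min_coins(1)=1+1=2) = 2
min_coins(6) = min(1+min_coins(5)=1+2=3, 1+min_coins(2)=1+2=3) = 3
min_coins(7) = min(1+min_coins(6)=1+3=4, 1+min_coins(3)=1+3=4) = 4
min_coins(8) = min(1+min_coins(7)=1+4=5, 1+min_coins(4)=1+1=2) = 2
min_coins(9) = min(1+min_coins(8)=1+2=3, 1+min_coins(5)=1+2=3, 1+min_coins(0)=1+0=1) = 1
min_coins(10) = min(1+min_coins(9)=1+1=2, 1+min_coins(6)=1+3=4, 1+min_coins(1)=1+1=2) = 2
min_coins(11) = min(1+min_coins(10)=1+2=3, 1+min_coins(7)=1+4=5, 1+min_coins(2)=1+2=3, 1+min_coins(0)=1+0=1) = 1
min_coins(12) = min(1+min_coins(11)=1+1=2, 1+min_coins(8)=1+2=3, 1+min_coins(3)=1+3=4, 1+min_coins(1)=1+1=2) = 2
min_coins(13) = min(1+min_coins(12)=1+2=3, 1+min_coins(9)=1+1=2, 1+min_coins(4)=1+1=2, 1+min_coins(2)=1+2=3) = 2
min_coins(14) = min(1+min_coins(13)=1+2=3, 1+min_coins(10)=1+2=3, 1+min_coins(5)=1+2=3, 1+min_coins(3)=1+3=4) = 3
min_coins(15) = min(1+min_coins(14)=1+3=4, 1+min_coins(11)=1+1=2, 1+min_coins(6)=1+3=4, 1+min_coins(4)=1+1=2) = 2
min_coins(16) = min(1+min_coins(15)=1+2=3, 1+min_coins(12)=1+2=3, 1+min_coins(7)=1+4=5, 1+min_coins(5)=1+2=3) = 3
min_coins(17) = min(1+min_coins(16)=1+3=4, 1+min_coins(13)=1+2=3, 1+min_coins(8)=1+2=3, 1+min_coins(6)=1+3=4) = 3
min_coins(18) = min(1+min_coins(17)=1+3=4, 1+min_coins(14)=1+3=4, 1+min_coins(9)=1+1=2, 1+min_coins(7)=1+4=5) = 2
min_coins(19) = min(1+min_coins(18)=1+2=3, 1+min_coins(15)=1+2=3, 1+min_coins(10)=1+2=3, 1+min_coins(8)=1+2=3) = 3

3


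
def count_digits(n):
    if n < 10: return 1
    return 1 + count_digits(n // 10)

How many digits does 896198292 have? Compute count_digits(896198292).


count_digits(896198292) = 1 + count_digits(89619829)
count_digits(89619829) = 1 + count_digits(8961982)
count_digits(8961982) = 1 + count_digits(896198)
count_digits(896198) = 1 + count_digits(89619)
count_digits(89619) = 1 + count_digits(8961)
count_digits(8961) = 1 + count_digits(896)
count_digits(896) = 1 + count_digits(89)
count_digits(89) = 1 + count_digits(8)
count_digits(8) = 1  (base case: 8 < 10)
Unwinding: 1 + 1 + 1 + 1 + 1 + 1 + 1 + 1 + 1 = 9

9


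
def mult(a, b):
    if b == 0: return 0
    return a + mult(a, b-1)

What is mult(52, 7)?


mult(52, 7) = 52 + mult(52, 6)
mult(52, 6) = 52 + mult(52, 5)
mult(52, 5) = 52 + mult(52, 4)
mult(52, 4) = 52 + mult(52, 3)
mult(52, 3) = 52 + mult(52, 2)
mult(52, 2) = 52 + mult(52, 1)
mult(52, 1) = 52 + mult(52, 0)
mult(52, 0) = 0  (base case)
Total: 52 + 52 + 52 + 52 + 52 + 52 + 52 + 0 = 364

364


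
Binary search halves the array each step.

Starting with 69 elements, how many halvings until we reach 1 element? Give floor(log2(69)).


69 / 2 = 34
34 / 2 = 17
17 / 2 = 8
8 / 2 = 4
4 / 2 = 2
2 / 2 = 1
Reached 1 after 6 halvings

6


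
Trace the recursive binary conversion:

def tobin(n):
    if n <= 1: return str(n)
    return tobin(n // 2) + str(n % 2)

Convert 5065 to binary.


tobin(5065) = tobin(2532) + '1'
tobin(2532) = tobin(1266) + '0'
tobin(1266) = tobin(633) + '0'
tobin(633) = tobin(316) + '1'
tobin(316) = tobin(158) + '0'
tobin(158) = tobin(79) + '0'
tobin(79) = tobin(39) + '1'
tobin(39) = tobin(19) + '1'
tobin(19) = tobin(9) + '1'
tobin(9) = tobin(4) + '1'
tobin(4) = tobin(2) + '0'
tobin(2) = tobin(1) + '0'
tobin(1) = '1'  (base case)
Concatenating: '1' + '0' + '0' + '1' + '1' + '1' + '1' + '0' + '0' + '1' + '0' + '0' + '1' = '1001111001001'

1001111001001


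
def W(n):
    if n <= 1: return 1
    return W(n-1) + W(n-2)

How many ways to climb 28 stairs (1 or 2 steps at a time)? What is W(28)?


Building up from base cases:
W(0) = 1
W(1) = 1
W(2) = W(1) + W(0) = 1 + 1 = 2
W(3) = W(2) + W(1) = 2 + 1 = 3
W(4) = W(3) + W(2) = 3 + 2 = 5
W(5) = W(4) + W(3) = 5 + 3 = 8
W(6) = W(5) + W(4) = 8 + 5 = 13
W(7) = W(6) + W(5) = 13 + 8 = 21
W(8) = W(7) + W(6) = 21 + 13 = 34
W(9) = W(8) + W(7) = 34 + 21 = 55
W(10) = W(9) + W(8) = 55 + 34 = 89
W(11) = W(10) + W(9) = 89 + 55 = 144
W(12) = W(11) + W(10) = 144 + 89 = 233
W(13) = W(12) + W(11) = 233 + 144 = 377
W(14) = W(13) + W(12) = 377 + 233 = 610
W(15) = W(14) + W(13) = 610 + 377 = 987
W(16) = W(15) + W(14) = 987 + 610 = 1597
W(17) = W(16) + W(15) = 1597 + 987 = 2584
W(18) = W(17) + W(16) = 2584 + 1597 = 4181
W(19) = W(18) + W(17) = 4181 + 2584 = 6765
W(20) = W(19) + W(18) = 6765 + 4181 = 10946
W(21) = W(20) + W(19) = 10946 + 6765 = 17711
W(22) = W(21) + W(20) = 17711 + 10946 = 28657
W(23) = W(22) + W(21) = 28657 + 17711 = 46368
W(24) = W(23) + W(22) = 46368 + 28657 = 75025
W(25) = W(24) + W(23) = 75025 + 46368 = 121393
W(26) = W(25) + W(24) = 121393 + 75025 = 196418
W(27) = W(26) + W(25) = 196418 + 121393 = 317811
W(28) = W(27) + W(26) = 317811 + 196418 = 514229

514229


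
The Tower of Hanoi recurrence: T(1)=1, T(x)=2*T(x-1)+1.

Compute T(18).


T(18) = 2 * T(17) + 1
T(17) = 2 * T(16) + 1
T(16) = 2 * T(15) + 1
T(15) = 2 * T(14) + 1
T(14) = 2 * T(13) + 1
T(13) = 2 * T(12) + 1
T(12) = 2 * T(11) + 1
T(11) = 2 * T(10) + 1
T(10) = 2 * T(9) + 1
T(9) = 2 * T(8) + 1
T(8) = 2 * T(7) + 1
T(7) = 2 * T(6) + 1
T(6) = 2 * T(5) + 1
T(5) = 2 * T(4) + 1
T(4) = 2 * T(3) + 1
T(3) = 2 * T(2) + 1
T(2) = 2 * T(1) + 1
T(1) = 1  (base case)
T(2) = 2 * 1 + 1 = 3
T(3) = 2 * 3 + 1 = 7
T(4) = 2 * 7 + 1 = 15
T(5) = 2 * 15 + 1 = 31
T(6) = 2 * 31 + 1 = 63
T(7) = 2 * 63 + 1 = 127
T(8) = 2 * 127 + 1 = 255
T(9) = 2 * 255 + 1 = 511
T(10) = 2 * 511 + 1 = 1023
T(11) = 2 * 1023 + 1 = 2047
T(12) = 2 * 2047 + 1 = 4095
T(13) = 2 * 4095 + 1 = 8191
T(14) = 2 * 8191 + 1 = 16383
T(15) = 2 * 16383 + 1 = 32767
T(16) = 2 * 32767 + 1 = 65535
T(17) = 2 * 65535 + 1 = 131071
T(18) = 2 * 131071 + 1 = 262143

262143


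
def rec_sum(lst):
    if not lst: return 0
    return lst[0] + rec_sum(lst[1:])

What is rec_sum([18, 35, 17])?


rec_sum([18, 35, 17]) = 18 + rec_sum([35, 17])
rec_sum([35, 17]) = 35 + rec_sum([17])
rec_sum([17]) = 17 + rec_sum([])
rec_sum([]) = 0  (base case)
Total: 18 + 35 + 17 + 0 = 70

70


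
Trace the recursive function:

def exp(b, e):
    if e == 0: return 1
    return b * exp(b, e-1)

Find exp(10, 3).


exp(10, 3)
= 10 * exp(10, 2)
= 10 * 10 * exp(10, 1)
= 10 * 10 * 10 * exp(10, 0)
= 10 * 10 * 10 * 1
= 1000

1000


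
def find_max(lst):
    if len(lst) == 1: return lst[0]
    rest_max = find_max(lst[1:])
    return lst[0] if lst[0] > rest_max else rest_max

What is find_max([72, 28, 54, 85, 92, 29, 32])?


find_max([72, 28, 54, 85, 92, 29, 32]): compare 72 with find_max([28, 54, 85, 92, 29, 32])
find_max([28, 54, 85, 92, 29, 32]): compare 28 with find_max([54, 85, 92, 29, 32])
find_max([54, 85, 92, 29, 32]): compare 54 with find_max([85, 92, 29, 32])
find_max([85, 92, 29, 32]): compare 85 with find_max([92, 29, 32])
find_max([92, 29, 32]): compare 92 with find_max([29, 32])
find_max([29, 32]): compare 29 with find_max([32])
find_max([32]) = 32  (base case)
Compare 29 with 32 -> 32
Compare 92 with 32 -> 92
Compare 85 with 92 -> 92
Compare 54 with 92 -> 92
Compare 28 with 92 -> 92
Compare 72 with 92 -> 92

92


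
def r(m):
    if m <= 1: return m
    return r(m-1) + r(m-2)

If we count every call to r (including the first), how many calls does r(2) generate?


Let C(n) = total calls for r(n)
C(0) = 1, C(1) = 1
C(2) = 1 + C(1) + C(0) = 1 + 1 + 1 = 3

3
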